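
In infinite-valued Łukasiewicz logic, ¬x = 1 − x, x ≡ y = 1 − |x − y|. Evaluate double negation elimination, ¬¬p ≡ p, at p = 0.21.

1.00

¬p = 1 − 0.21 = 0.79
¬¬p = 1 − 0.79 = 0.21
¬¬p ≡ p = 1 − |0.21 − 0.21| = 1 − 0.00 = 1.00
(As expected: always 1 in Ł∞ since negation is involutive.)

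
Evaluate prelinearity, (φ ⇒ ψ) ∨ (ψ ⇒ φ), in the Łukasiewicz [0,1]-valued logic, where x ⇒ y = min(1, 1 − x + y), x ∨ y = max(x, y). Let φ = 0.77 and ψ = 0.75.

φ ⇒ ψ = min(1, 1 − 0.77 + 0.75) = min(1, 0.98) = 0.98
ψ ⇒ φ = min(1, 1 − 0.75 + 0.77) = min(1, 1.02) = 1.00
(φ ⇒ ψ) ∨ (ψ ⇒ φ) = max(0.98, 1.00) = 1.00
(As expected: a Ł∞-tautology — holds in every MV-chain.)

1.00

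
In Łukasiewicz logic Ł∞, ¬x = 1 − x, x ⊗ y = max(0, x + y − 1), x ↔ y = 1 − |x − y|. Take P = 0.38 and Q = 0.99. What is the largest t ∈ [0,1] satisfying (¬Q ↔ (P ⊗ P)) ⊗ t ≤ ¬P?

0.63

¬Q = 1 − 0.99 = 0.01
P ⊗ P = max(0, 0.38 + 0.38 − 1) = max(0, -0.24) = 0.00
¬Q ↔ (P ⊗ P) = 1 − |0.01 − 0.00| = 1 − 0.01 = 0.99
So the left factor is ¬Q ↔ (P ⊗ P) = 0.99.
¬P = 1 − 0.38 = 0.62
So the right-hand bound is ¬P = 0.62.
The residuum of the Łukasiewicz t-norm gives the supremum: min(1, 1 − 0.99 + 0.62).
1 − 0.99 + 0.62 = 0.63, so t = min(1, 0.63) = 0.63.
Check: 0.99 ⊗ 0.63 = max(0, 0.62) = 0.62 ≤ 0.62.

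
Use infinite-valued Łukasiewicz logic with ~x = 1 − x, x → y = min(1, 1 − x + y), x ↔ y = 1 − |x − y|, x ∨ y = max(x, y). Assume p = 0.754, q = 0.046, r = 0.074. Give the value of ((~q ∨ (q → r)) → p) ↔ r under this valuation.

0.320

~q = 1 − 0.046 = 0.954
q → r = min(1, 1 − 0.046 + 0.074) = min(1, 1.028) = 1.000
~q ∨ (q → r) = max(0.954, 1.000) = 1.000
(~q ∨ (q → r)) → p = min(1, 1 − 1.000 + 0.754) = min(1, 0.754) = 0.754
((~q ∨ (q → r)) → p) ↔ r = 1 − |0.754 − 0.074| = 1 − 0.680 = 0.320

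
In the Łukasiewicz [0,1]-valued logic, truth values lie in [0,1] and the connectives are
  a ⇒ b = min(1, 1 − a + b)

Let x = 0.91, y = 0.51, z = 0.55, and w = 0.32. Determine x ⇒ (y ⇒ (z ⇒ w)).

z ⇒ w = min(1, 1 − 0.55 + 0.32) = min(1, 0.77) = 0.77
y ⇒ (z ⇒ w) = min(1, 1 − 0.51 + 0.77) = min(1, 1.26) = 1.00
x ⇒ (y ⇒ (z ⇒ w)) = min(1, 1 − 0.91 + 1.00) = min(1, 1.09) = 1.00

1.00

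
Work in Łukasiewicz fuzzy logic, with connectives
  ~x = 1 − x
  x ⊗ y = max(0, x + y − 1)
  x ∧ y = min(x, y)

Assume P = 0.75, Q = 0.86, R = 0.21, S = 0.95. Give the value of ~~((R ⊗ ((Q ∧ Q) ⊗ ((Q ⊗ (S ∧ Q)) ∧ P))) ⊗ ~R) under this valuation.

0.00

Q ∧ Q = min(0.86, 0.86) = 0.86
S ∧ Q = min(0.95, 0.86) = 0.86
Q ⊗ (S ∧ Q) = max(0, 0.86 + 0.86 − 1) = max(0, 0.72) = 0.72
(Q ⊗ (S ∧ Q)) ∧ P = min(0.72, 0.75) = 0.72
(Q ∧ Q) ⊗ ((Q ⊗ (S ∧ Q)) ∧ P) = max(0, 0.86 + 0.72 − 1) = max(0, 0.58) = 0.58
R ⊗ ((Q ∧ Q) ⊗ ((Q ⊗ (S ∧ Q)) ∧ P)) = max(0, 0.21 + 0.58 − 1) = max(0, -0.21) = 0.00
~R = 1 − 0.21 = 0.79
(R ⊗ ((Q ∧ Q) ⊗ ((Q ⊗ (S ∧ Q)) ∧ P))) ⊗ ~R = max(0, 0.00 + 0.79 − 1) = max(0, -0.21) = 0.00
~((R ⊗ ((Q ∧ Q) ⊗ ((Q ⊗ (S ∧ Q)) ∧ P))) ⊗ ~R) = 1 − 0.00 = 1.00
~~((R ⊗ ((Q ∧ Q) ⊗ ((Q ⊗ (S ∧ Q)) ∧ P))) ⊗ ~R) = 1 − 1.00 = 0.00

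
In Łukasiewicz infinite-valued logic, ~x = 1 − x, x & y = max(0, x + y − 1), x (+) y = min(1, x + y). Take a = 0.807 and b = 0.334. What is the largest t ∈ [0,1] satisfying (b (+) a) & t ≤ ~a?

0.193

b (+) a = min(1, 0.334 + 0.807) = min(1, 1.141) = 1.000
So the left factor is b (+) a = 1.000.
~a = 1 − 0.807 = 0.193
So the right-hand bound is ~a = 0.193.
The residuum of the Łukasiewicz t-norm gives the supremum: min(1, 1 − 1.000 + 0.193).
1 − 1.000 + 0.193 = 0.193, so t = min(1, 0.193) = 0.193.
Check: 1.000 & 0.193 = max(0, 0.193) = 0.193 ≤ 0.193.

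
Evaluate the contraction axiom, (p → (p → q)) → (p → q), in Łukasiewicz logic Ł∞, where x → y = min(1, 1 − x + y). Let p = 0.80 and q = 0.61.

p → q = min(1, 1 − 0.80 + 0.61) = min(1, 0.81) = 0.81
p → (p → q) = min(1, 1 − 0.80 + 0.81) = min(1, 1.01) = 1.00
(p → (p → q)) → (p → q) = min(1, 1 − 1.00 + 0.81) = min(1, 0.81) = 0.81
(The value 0.81 < 1 shows this instance is not satisfied; fails in Ł∞ (the t-norm is not idempotent).)

0.81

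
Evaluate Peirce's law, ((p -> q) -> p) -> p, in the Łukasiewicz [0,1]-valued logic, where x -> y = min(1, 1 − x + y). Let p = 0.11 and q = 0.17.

1.00

p -> q = min(1, 1 − 0.11 + 0.17) = min(1, 1.06) = 1.00
(p -> q) -> p = min(1, 1 − 1.00 + 0.11) = min(1, 0.11) = 0.11
((p -> q) -> p) -> p = min(1, 1 − 0.11 + 0.11) = min(1, 1.00) = 1.00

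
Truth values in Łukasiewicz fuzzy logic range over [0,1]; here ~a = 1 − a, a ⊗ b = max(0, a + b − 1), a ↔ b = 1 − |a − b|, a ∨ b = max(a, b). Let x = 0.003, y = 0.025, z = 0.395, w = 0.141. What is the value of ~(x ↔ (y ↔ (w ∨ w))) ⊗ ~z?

0.486

w ∨ w = max(0.141, 0.141) = 0.141
y ↔ (w ∨ w) = 1 − |0.025 − 0.141| = 1 − 0.116 = 0.884
x ↔ (y ↔ (w ∨ w)) = 1 − |0.003 − 0.884| = 1 − 0.881 = 0.119
~(x ↔ (y ↔ (w ∨ w))) = 1 − 0.119 = 0.881
~z = 1 − 0.395 = 0.605
~(x ↔ (y ↔ (w ∨ w))) ⊗ ~z = max(0, 0.881 + 0.605 − 1) = max(0, 0.486) = 0.486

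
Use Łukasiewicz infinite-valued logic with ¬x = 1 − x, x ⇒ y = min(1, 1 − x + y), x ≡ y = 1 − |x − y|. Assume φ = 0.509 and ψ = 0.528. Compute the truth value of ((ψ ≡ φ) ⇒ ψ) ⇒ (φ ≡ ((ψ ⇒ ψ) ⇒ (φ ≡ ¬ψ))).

ψ ≡ φ = 1 − |0.528 − 0.509| = 1 − 0.019 = 0.981
(ψ ≡ φ) ⇒ ψ = min(1, 1 − 0.981 + 0.528) = min(1, 0.547) = 0.547
ψ ⇒ ψ = min(1, 1 − 0.528 + 0.528) = min(1, 1.000) = 1.000
¬ψ = 1 − 0.528 = 0.472
φ ≡ ¬ψ = 1 − |0.509 − 0.472| = 1 − 0.037 = 0.963
(ψ ⇒ ψ) ⇒ (φ ≡ ¬ψ) = min(1, 1 − 1.000 + 0.963) = min(1, 0.963) = 0.963
φ ≡ ((ψ ⇒ ψ) ⇒ (φ ≡ ¬ψ)) = 1 − |0.509 − 0.963| = 1 − 0.454 = 0.546
((ψ ≡ φ) ⇒ ψ) ⇒ (φ ≡ ((ψ ⇒ ψ) ⇒ (φ ≡ ¬ψ))) = min(1, 1 − 0.547 + 0.546) = min(1, 0.999) = 0.999

0.999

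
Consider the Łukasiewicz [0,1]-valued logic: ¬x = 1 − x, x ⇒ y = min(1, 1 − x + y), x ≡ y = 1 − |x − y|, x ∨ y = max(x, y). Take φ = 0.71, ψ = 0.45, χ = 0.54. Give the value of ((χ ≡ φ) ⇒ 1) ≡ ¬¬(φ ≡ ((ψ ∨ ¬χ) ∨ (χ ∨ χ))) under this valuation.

0.83

χ ≡ φ = 1 − |0.54 − 0.71| = 1 − 0.17 = 0.83
(χ ≡ φ) ⇒ 1 = min(1, 1 − 0.83 + 1.00) = min(1, 1.17) = 1.00
¬χ = 1 − 0.54 = 0.46
ψ ∨ ¬χ = max(0.45, 0.46) = 0.46
χ ∨ χ = max(0.54, 0.54) = 0.54
(ψ ∨ ¬χ) ∨ (χ ∨ χ) = max(0.46, 0.54) = 0.54
φ ≡ ((ψ ∨ ¬χ) ∨ (χ ∨ χ)) = 1 − |0.71 − 0.54| = 1 − 0.17 = 0.83
¬(φ ≡ ((ψ ∨ ¬χ) ∨ (χ ∨ χ))) = 1 − 0.83 = 0.17
¬¬(φ ≡ ((ψ ∨ ¬χ) ∨ (χ ∨ χ))) = 1 − 0.17 = 0.83
((χ ≡ φ) ⇒ 1) ≡ ¬¬(φ ≡ ((ψ ∨ ¬χ) ∨ (χ ∨ χ))) = 1 − |1.00 − 0.83| = 1 − 0.17 = 0.83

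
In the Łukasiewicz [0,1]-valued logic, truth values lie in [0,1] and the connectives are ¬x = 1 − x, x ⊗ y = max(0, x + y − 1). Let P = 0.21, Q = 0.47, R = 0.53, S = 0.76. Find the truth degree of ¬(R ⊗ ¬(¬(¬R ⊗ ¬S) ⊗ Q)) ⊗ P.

¬R = 1 − 0.53 = 0.47
¬S = 1 − 0.76 = 0.24
¬R ⊗ ¬S = max(0, 0.47 + 0.24 − 1) = max(0, -0.29) = 0.00
¬(¬R ⊗ ¬S) = 1 − 0.00 = 1.00
¬(¬R ⊗ ¬S) ⊗ Q = max(0, 1.00 + 0.47 − 1) = max(0, 0.47) = 0.47
¬(¬(¬R ⊗ ¬S) ⊗ Q) = 1 − 0.47 = 0.53
R ⊗ ¬(¬(¬R ⊗ ¬S) ⊗ Q) = max(0, 0.53 + 0.53 − 1) = max(0, 0.06) = 0.06
¬(R ⊗ ¬(¬(¬R ⊗ ¬S) ⊗ Q)) = 1 − 0.06 = 0.94
¬(R ⊗ ¬(¬(¬R ⊗ ¬S) ⊗ Q)) ⊗ P = max(0, 0.94 + 0.21 − 1) = max(0, 0.15) = 0.15

0.15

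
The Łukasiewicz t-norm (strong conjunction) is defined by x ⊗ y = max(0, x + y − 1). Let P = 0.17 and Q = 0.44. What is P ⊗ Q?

P ⊗ Q = max(0, 0.17 + 0.44 − 1) = max(0, -0.39) = 0.00
For comparison, the Gödel (minimum) t-norm min(x, y) would give 0.17.

0.00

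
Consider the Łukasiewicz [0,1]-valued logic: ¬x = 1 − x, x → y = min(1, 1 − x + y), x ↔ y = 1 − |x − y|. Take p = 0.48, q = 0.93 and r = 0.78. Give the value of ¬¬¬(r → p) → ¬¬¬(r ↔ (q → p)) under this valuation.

0.93

r → p = min(1, 1 − 0.78 + 0.48) = min(1, 0.70) = 0.70
¬(r → p) = 1 − 0.70 = 0.30
¬¬(r → p) = 1 − 0.30 = 0.70
¬¬¬(r → p) = 1 − 0.70 = 0.30
q → p = min(1, 1 − 0.93 + 0.48) = min(1, 0.55) = 0.55
r ↔ (q → p) = 1 − |0.78 − 0.55| = 1 − 0.23 = 0.77
¬(r ↔ (q → p)) = 1 − 0.77 = 0.23
¬¬(r ↔ (q → p)) = 1 − 0.23 = 0.77
¬¬¬(r ↔ (q → p)) = 1 − 0.77 = 0.23
¬¬¬(r → p) → ¬¬¬(r ↔ (q → p)) = min(1, 1 − 0.30 + 0.23) = min(1, 0.93) = 0.93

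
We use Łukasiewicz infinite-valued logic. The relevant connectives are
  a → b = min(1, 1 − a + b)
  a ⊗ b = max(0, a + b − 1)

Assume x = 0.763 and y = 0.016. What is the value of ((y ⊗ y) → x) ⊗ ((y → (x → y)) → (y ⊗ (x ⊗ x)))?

y ⊗ y = max(0, 0.016 + 0.016 − 1) = max(0, -0.968) = 0.000
(y ⊗ y) → x = min(1, 1 − 0.000 + 0.763) = min(1, 1.763) = 1.000
x → y = min(1, 1 − 0.763 + 0.016) = min(1, 0.253) = 0.253
y → (x → y) = min(1, 1 − 0.016 + 0.253) = min(1, 1.237) = 1.000
x ⊗ x = max(0, 0.763 + 0.763 − 1) = max(0, 0.526) = 0.526
y ⊗ (x ⊗ x) = max(0, 0.016 + 0.526 − 1) = max(0, -0.458) = 0.000
(y → (x → y)) → (y ⊗ (x ⊗ x)) = min(1, 1 − 1.000 + 0.000) = min(1, 0.000) = 0.000
((y ⊗ y) → x) ⊗ ((y → (x → y)) → (y ⊗ (x ⊗ x))) = max(0, 1.000 + 0.000 − 1) = max(0, 0.000) = 0.000

0.000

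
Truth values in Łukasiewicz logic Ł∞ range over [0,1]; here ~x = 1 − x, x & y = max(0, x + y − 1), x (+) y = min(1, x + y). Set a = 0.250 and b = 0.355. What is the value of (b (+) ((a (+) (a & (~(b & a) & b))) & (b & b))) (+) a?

b & a = max(0, 0.355 + 0.250 − 1) = max(0, -0.395) = 0.000
~(b & a) = 1 − 0.000 = 1.000
~(b & a) & b = max(0, 1.000 + 0.355 − 1) = max(0, 0.355) = 0.355
a & (~(b & a) & b) = max(0, 0.250 + 0.355 − 1) = max(0, -0.395) = 0.000
a (+) (a & (~(b & a) & b)) = min(1, 0.250 + 0.000) = min(1, 0.250) = 0.250
b & b = max(0, 0.355 + 0.355 − 1) = max(0, -0.290) = 0.000
(a (+) (a & (~(b & a) & b))) & (b & b) = max(0, 0.250 + 0.000 − 1) = max(0, -0.750) = 0.000
b (+) ((a (+) (a & (~(b & a) & b))) & (b & b)) = min(1, 0.355 + 0.000) = min(1, 0.355) = 0.355
(b (+) ((a (+) (a & (~(b & a) & b))) & (b & b))) (+) a = min(1, 0.355 + 0.250) = min(1, 0.605) = 0.605

0.605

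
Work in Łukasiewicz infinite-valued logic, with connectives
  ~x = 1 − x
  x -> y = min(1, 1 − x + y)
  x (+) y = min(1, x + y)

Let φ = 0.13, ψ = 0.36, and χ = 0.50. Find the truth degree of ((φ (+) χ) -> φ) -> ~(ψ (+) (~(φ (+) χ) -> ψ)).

0.50

φ (+) χ = min(1, 0.13 + 0.50) = min(1, 0.63) = 0.63
(φ (+) χ) -> φ = min(1, 1 − 0.63 + 0.13) = min(1, 0.50) = 0.50
~(φ (+) χ) = 1 − 0.63 = 0.37
~(φ (+) χ) -> ψ = min(1, 1 − 0.37 + 0.36) = min(1, 0.99) = 0.99
ψ (+) (~(φ (+) χ) -> ψ) = min(1, 0.36 + 0.99) = min(1, 1.35) = 1.00
~(ψ (+) (~(φ (+) χ) -> ψ)) = 1 − 1.00 = 0.00
((φ (+) χ) -> φ) -> ~(ψ (+) (~(φ (+) χ) -> ψ)) = min(1, 1 − 0.50 + 0.00) = min(1, 0.50) = 0.50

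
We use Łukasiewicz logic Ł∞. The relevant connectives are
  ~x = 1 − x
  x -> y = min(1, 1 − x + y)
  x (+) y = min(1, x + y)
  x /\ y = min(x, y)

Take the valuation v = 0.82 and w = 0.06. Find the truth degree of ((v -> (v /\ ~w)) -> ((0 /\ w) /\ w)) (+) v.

0.82

~w = 1 − 0.06 = 0.94
v /\ ~w = min(0.82, 0.94) = 0.82
v -> (v /\ ~w) = min(1, 1 − 0.82 + 0.82) = min(1, 1.00) = 1.00
0 /\ w = min(0.00, 0.06) = 0.00
(0 /\ w) /\ w = min(0.00, 0.06) = 0.00
(v -> (v /\ ~w)) -> ((0 /\ w) /\ w) = min(1, 1 − 1.00 + 0.00) = min(1, 0.00) = 0.00
((v -> (v /\ ~w)) -> ((0 /\ w) /\ w)) (+) v = min(1, 0.00 + 0.82) = min(1, 0.82) = 0.82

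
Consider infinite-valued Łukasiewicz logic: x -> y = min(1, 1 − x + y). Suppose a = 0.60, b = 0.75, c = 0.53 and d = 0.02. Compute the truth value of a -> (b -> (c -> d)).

c -> d = min(1, 1 − 0.53 + 0.02) = min(1, 0.49) = 0.49
b -> (c -> d) = min(1, 1 − 0.75 + 0.49) = min(1, 0.74) = 0.74
a -> (b -> (c -> d)) = min(1, 1 − 0.60 + 0.74) = min(1, 1.14) = 1.00

1.00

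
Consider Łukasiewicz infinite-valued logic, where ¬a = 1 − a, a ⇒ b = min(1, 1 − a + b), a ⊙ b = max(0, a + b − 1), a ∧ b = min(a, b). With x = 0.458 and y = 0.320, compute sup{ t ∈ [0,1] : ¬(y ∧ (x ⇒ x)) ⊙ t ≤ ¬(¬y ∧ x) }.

x ⇒ x = min(1, 1 − 0.458 + 0.458) = min(1, 1.000) = 1.000
y ∧ (x ⇒ x) = min(0.320, 1.000) = 0.320
¬(y ∧ (x ⇒ x)) = 1 − 0.320 = 0.680
So the left factor is ¬(y ∧ (x ⇒ x)) = 0.680.
¬y = 1 − 0.320 = 0.680
¬y ∧ x = min(0.680, 0.458) = 0.458
¬(¬y ∧ x) = 1 − 0.458 = 0.542
So the right-hand bound is ¬(¬y ∧ x) = 0.542.
The residuum of the Łukasiewicz t-norm gives the supremum: min(1, 1 − 0.680 + 0.542).
1 − 0.680 + 0.542 = 0.862, so t = min(1, 0.862) = 0.862.
Check: 0.680 ⊙ 0.862 = max(0, 0.542) = 0.542 ≤ 0.542.

0.862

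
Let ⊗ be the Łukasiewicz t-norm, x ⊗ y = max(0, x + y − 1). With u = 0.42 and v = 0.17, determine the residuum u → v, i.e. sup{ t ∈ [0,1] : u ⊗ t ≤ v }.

0.75

The residuum of the Łukasiewicz t-norm gives the supremum: min(1, 1 − 0.42 + 0.17).
1 − 0.42 + 0.17 = 0.75, so t = min(1, 0.75) = 0.75.
Check: 0.42 ⊗ 0.75 = max(0, 0.17) = 0.17 ≤ 0.17.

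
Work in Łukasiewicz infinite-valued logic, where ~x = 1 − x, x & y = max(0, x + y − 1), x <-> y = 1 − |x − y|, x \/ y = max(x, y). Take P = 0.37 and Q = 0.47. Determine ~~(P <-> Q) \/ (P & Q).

0.90

P <-> Q = 1 − |0.37 − 0.47| = 1 − 0.10 = 0.90
~(P <-> Q) = 1 − 0.90 = 0.10
~~(P <-> Q) = 1 − 0.10 = 0.90
P & Q = max(0, 0.37 + 0.47 − 1) = max(0, -0.16) = 0.00
~~(P <-> Q) \/ (P & Q) = max(0.90, 0.00) = 0.90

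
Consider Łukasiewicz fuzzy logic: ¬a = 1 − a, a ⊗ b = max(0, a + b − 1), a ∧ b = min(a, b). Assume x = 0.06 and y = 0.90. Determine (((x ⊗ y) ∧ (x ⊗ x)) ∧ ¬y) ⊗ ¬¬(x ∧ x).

0.00

x ⊗ y = max(0, 0.06 + 0.90 − 1) = max(0, -0.04) = 0.00
x ⊗ x = max(0, 0.06 + 0.06 − 1) = max(0, -0.88) = 0.00
(x ⊗ y) ∧ (x ⊗ x) = min(0.00, 0.00) = 0.00
¬y = 1 − 0.90 = 0.10
((x ⊗ y) ∧ (x ⊗ x)) ∧ ¬y = min(0.00, 0.10) = 0.00
x ∧ x = min(0.06, 0.06) = 0.06
¬(x ∧ x) = 1 − 0.06 = 0.94
¬¬(x ∧ x) = 1 − 0.94 = 0.06
(((x ⊗ y) ∧ (x ⊗ x)) ∧ ¬y) ⊗ ¬¬(x ∧ x) = max(0, 0.00 + 0.06 − 1) = max(0, -0.94) = 0.00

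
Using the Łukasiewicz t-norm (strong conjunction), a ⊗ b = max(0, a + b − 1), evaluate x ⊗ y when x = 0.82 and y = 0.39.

0.21

x ⊗ y = max(0, 0.82 + 0.39 − 1) = max(0, 0.21) = 0.21
For comparison, the Gödel (minimum) t-norm min(a, b) would give 0.39.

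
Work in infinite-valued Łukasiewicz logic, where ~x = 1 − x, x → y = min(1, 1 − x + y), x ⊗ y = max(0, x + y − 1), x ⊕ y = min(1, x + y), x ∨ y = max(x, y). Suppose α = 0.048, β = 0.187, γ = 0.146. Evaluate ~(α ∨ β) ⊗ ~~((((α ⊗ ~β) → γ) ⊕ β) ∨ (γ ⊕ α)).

0.813

α ∨ β = max(0.048, 0.187) = 0.187
~(α ∨ β) = 1 − 0.187 = 0.813
~β = 1 − 0.187 = 0.813
α ⊗ ~β = max(0, 0.048 + 0.813 − 1) = max(0, -0.139) = 0.000
(α ⊗ ~β) → γ = min(1, 1 − 0.000 + 0.146) = min(1, 1.146) = 1.000
((α ⊗ ~β) → γ) ⊕ β = min(1, 1.000 + 0.187) = min(1, 1.187) = 1.000
γ ⊕ α = min(1, 0.146 + 0.048) = min(1, 0.194) = 0.194
(((α ⊗ ~β) → γ) ⊕ β) ∨ (γ ⊕ α) = max(1.000, 0.194) = 1.000
~((((α ⊗ ~β) → γ) ⊕ β) ∨ (γ ⊕ α)) = 1 − 1.000 = 0.000
~~((((α ⊗ ~β) → γ) ⊕ β) ∨ (γ ⊕ α)) = 1 − 0.000 = 1.000
~(α ∨ β) ⊗ ~~((((α ⊗ ~β) → γ) ⊕ β) ∨ (γ ⊕ α)) = max(0, 0.813 + 1.000 − 1) = max(0, 0.813) = 0.813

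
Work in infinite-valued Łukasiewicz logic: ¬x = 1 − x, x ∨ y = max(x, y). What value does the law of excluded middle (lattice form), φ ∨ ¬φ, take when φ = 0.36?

¬φ = 1 − 0.36 = 0.64
φ ∨ ¬φ = max(0.36, 0.64) = 0.64
(The value 0.64 < 1 shows this instance is not satisfied; not a Ł∞-tautology — its value is max(a, 1−a).)

0.64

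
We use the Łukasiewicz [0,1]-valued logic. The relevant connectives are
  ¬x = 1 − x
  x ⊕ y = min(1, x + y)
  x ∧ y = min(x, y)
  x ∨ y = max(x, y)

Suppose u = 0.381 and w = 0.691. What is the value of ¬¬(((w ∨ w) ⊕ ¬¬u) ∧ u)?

0.381

w ∨ w = max(0.691, 0.691) = 0.691
¬u = 1 − 0.381 = 0.619
¬¬u = 1 − 0.619 = 0.381
(w ∨ w) ⊕ ¬¬u = min(1, 0.691 + 0.381) = min(1, 1.072) = 1.000
((w ∨ w) ⊕ ¬¬u) ∧ u = min(1.000, 0.381) = 0.381
¬(((w ∨ w) ⊕ ¬¬u) ∧ u) = 1 − 0.381 = 0.619
¬¬(((w ∨ w) ⊕ ¬¬u) ∧ u) = 1 − 0.619 = 0.381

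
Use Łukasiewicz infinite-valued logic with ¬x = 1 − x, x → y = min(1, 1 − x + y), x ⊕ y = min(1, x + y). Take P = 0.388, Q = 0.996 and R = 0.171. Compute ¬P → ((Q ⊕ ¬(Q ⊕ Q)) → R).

0.563

¬P = 1 − 0.388 = 0.612
Q ⊕ Q = min(1, 0.996 + 0.996) = min(1, 1.992) = 1.000
¬(Q ⊕ Q) = 1 − 1.000 = 0.000
Q ⊕ ¬(Q ⊕ Q) = min(1, 0.996 + 0.000) = min(1, 0.996) = 0.996
(Q ⊕ ¬(Q ⊕ Q)) → R = min(1, 1 − 0.996 + 0.171) = min(1, 0.175) = 0.175
¬P → ((Q ⊕ ¬(Q ⊕ Q)) → R) = min(1, 1 − 0.612 + 0.175) = min(1, 0.563) = 0.563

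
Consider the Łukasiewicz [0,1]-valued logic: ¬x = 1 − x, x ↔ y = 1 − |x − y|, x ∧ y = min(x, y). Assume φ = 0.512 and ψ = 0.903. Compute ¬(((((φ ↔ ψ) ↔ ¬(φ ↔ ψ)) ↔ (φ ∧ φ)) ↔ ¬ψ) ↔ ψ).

φ ↔ ψ = 1 − |0.512 − 0.903| = 1 − 0.391 = 0.609
¬(φ ↔ ψ) = 1 − 0.609 = 0.391
(φ ↔ ψ) ↔ ¬(φ ↔ ψ) = 1 − |0.609 − 0.391| = 1 − 0.218 = 0.782
φ ∧ φ = min(0.512, 0.512) = 0.512
((φ ↔ ψ) ↔ ¬(φ ↔ ψ)) ↔ (φ ∧ φ) = 1 − |0.782 − 0.512| = 1 − 0.270 = 0.730
¬ψ = 1 − 0.903 = 0.097
(((φ ↔ ψ) ↔ ¬(φ ↔ ψ)) ↔ (φ ∧ φ)) ↔ ¬ψ = 1 − |0.730 − 0.097| = 1 − 0.633 = 0.367
((((φ ↔ ψ) ↔ ¬(φ ↔ ψ)) ↔ (φ ∧ φ)) ↔ ¬ψ) ↔ ψ = 1 − |0.367 − 0.903| = 1 − 0.536 = 0.464
¬(((((φ ↔ ψ) ↔ ¬(φ ↔ ψ)) ↔ (φ ∧ φ)) ↔ ¬ψ) ↔ ψ) = 1 − 0.464 = 0.536

0.536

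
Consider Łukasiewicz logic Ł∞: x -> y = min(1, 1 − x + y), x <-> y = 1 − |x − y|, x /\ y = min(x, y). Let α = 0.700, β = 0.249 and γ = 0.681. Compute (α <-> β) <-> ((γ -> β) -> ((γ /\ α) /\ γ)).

0.549

α <-> β = 1 − |0.700 − 0.249| = 1 − 0.451 = 0.549
γ -> β = min(1, 1 − 0.681 + 0.249) = min(1, 0.568) = 0.568
γ /\ α = min(0.681, 0.700) = 0.681
(γ /\ α) /\ γ = min(0.681, 0.681) = 0.681
(γ -> β) -> ((γ /\ α) /\ γ) = min(1, 1 − 0.568 + 0.681) = min(1, 1.113) = 1.000
(α <-> β) <-> ((γ -> β) -> ((γ /\ α) /\ γ)) = 1 − |0.549 − 1.000| = 1 − 0.451 = 0.549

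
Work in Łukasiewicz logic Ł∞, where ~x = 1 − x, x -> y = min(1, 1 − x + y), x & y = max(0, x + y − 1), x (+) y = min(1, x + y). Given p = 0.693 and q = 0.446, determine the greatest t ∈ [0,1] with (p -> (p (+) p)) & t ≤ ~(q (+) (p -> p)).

p (+) p = min(1, 0.693 + 0.693) = min(1, 1.386) = 1.000
p -> (p (+) p) = min(1, 1 − 0.693 + 1.000) = min(1, 1.307) = 1.000
So the left factor is p -> (p (+) p) = 1.000.
p -> p = min(1, 1 − 0.693 + 0.693) = min(1, 1.000) = 1.000
q (+) (p -> p) = min(1, 0.446 + 1.000) = min(1, 1.446) = 1.000
~(q (+) (p -> p)) = 1 − 1.000 = 0.000
So the right-hand bound is ~(q (+) (p -> p)) = 0.000.
The residuum of the Łukasiewicz t-norm gives the supremum: min(1, 1 − 1.000 + 0.000).
1 − 1.000 + 0.000 = 0.000, so t = min(1, 0.000) = 0.000.
Check: 1.000 & 0.000 = max(0, 0.000) = 0.000 ≤ 0.000.

0.000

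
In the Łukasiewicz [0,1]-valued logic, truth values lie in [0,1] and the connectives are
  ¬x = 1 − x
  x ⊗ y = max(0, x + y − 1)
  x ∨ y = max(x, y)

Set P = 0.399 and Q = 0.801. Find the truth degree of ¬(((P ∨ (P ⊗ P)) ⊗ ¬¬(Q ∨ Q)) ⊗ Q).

0.999

P ⊗ P = max(0, 0.399 + 0.399 − 1) = max(0, -0.202) = 0.000
P ∨ (P ⊗ P) = max(0.399, 0.000) = 0.399
Q ∨ Q = max(0.801, 0.801) = 0.801
¬(Q ∨ Q) = 1 − 0.801 = 0.199
¬¬(Q ∨ Q) = 1 − 0.199 = 0.801
(P ∨ (P ⊗ P)) ⊗ ¬¬(Q ∨ Q) = max(0, 0.399 + 0.801 − 1) = max(0, 0.200) = 0.200
((P ∨ (P ⊗ P)) ⊗ ¬¬(Q ∨ Q)) ⊗ Q = max(0, 0.200 + 0.801 − 1) = max(0, 0.001) = 0.001
¬(((P ∨ (P ⊗ P)) ⊗ ¬¬(Q ∨ Q)) ⊗ Q) = 1 − 0.001 = 0.999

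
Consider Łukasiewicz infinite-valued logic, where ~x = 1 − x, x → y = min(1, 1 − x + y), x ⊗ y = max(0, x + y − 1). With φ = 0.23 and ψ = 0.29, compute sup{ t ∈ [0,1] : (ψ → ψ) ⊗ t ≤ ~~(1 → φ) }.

0.23

ψ → ψ = min(1, 1 − 0.29 + 0.29) = min(1, 1.00) = 1.00
So the left factor is ψ → ψ = 1.00.
1 → φ = min(1, 1 − 1.00 + 0.23) = min(1, 0.23) = 0.23
~(1 → φ) = 1 − 0.23 = 0.77
~~(1 → φ) = 1 − 0.77 = 0.23
So the right-hand bound is ~~(1 → φ) = 0.23.
The residuum of the Łukasiewicz t-norm gives the supremum: min(1, 1 − 1.00 + 0.23).
1 − 1.00 + 0.23 = 0.23, so t = min(1, 0.23) = 0.23.
Check: 1.00 ⊗ 0.23 = max(0, 0.23) = 0.23 ≤ 0.23.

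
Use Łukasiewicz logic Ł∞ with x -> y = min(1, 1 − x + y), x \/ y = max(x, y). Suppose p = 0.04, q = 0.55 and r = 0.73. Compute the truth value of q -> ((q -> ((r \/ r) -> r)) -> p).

0.49

r \/ r = max(0.73, 0.73) = 0.73
(r \/ r) -> r = min(1, 1 − 0.73 + 0.73) = min(1, 1.00) = 1.00
q -> ((r \/ r) -> r) = min(1, 1 − 0.55 + 1.00) = min(1, 1.45) = 1.00
(q -> ((r \/ r) -> r)) -> p = min(1, 1 − 1.00 + 0.04) = min(1, 0.04) = 0.04
q -> ((q -> ((r \/ r) -> r)) -> p) = min(1, 1 − 0.55 + 0.04) = min(1, 0.49) = 0.49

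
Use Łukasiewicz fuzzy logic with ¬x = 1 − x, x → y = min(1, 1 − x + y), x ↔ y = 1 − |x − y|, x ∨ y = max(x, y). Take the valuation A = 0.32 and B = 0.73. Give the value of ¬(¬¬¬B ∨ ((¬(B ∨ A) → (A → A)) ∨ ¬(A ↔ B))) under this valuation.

¬B = 1 − 0.73 = 0.27
¬¬B = 1 − 0.27 = 0.73
¬¬¬B = 1 − 0.73 = 0.27
B ∨ A = max(0.73, 0.32) = 0.73
¬(B ∨ A) = 1 − 0.73 = 0.27
A → A = min(1, 1 − 0.32 + 0.32) = min(1, 1.00) = 1.00
¬(B ∨ A) → (A → A) = min(1, 1 − 0.27 + 1.00) = min(1, 1.73) = 1.00
A ↔ B = 1 − |0.32 − 0.73| = 1 − 0.41 = 0.59
¬(A ↔ B) = 1 − 0.59 = 0.41
(¬(B ∨ A) → (A → A)) ∨ ¬(A ↔ B) = max(1.00, 0.41) = 1.00
¬¬¬B ∨ ((¬(B ∨ A) → (A → A)) ∨ ¬(A ↔ B)) = max(0.27, 1.00) = 1.00
¬(¬¬¬B ∨ ((¬(B ∨ A) → (A → A)) ∨ ¬(A ↔ B))) = 1 − 1.00 = 0.00

0.00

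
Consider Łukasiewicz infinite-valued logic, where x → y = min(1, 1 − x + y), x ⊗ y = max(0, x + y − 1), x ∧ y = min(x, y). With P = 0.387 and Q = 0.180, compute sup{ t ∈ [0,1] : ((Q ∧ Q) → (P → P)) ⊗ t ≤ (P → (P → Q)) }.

Q ∧ Q = min(0.180, 0.180) = 0.180
P → P = min(1, 1 − 0.387 + 0.387) = min(1, 1.000) = 1.000
(Q ∧ Q) → (P → P) = min(1, 1 − 0.180 + 1.000) = min(1, 1.820) = 1.000
So the left factor is (Q ∧ Q) → (P → P) = 1.000.
P → Q = min(1, 1 − 0.387 + 0.180) = min(1, 0.793) = 0.793
P → (P → Q) = min(1, 1 − 0.387 + 0.793) = min(1, 1.406) = 1.000
So the right-hand bound is P → (P → Q) = 1.000.
The residuum of the Łukasiewicz t-norm gives the supremum: min(1, 1 − 1.000 + 1.000).
1 − 1.000 + 1.000 = 1.000, so t = min(1, 1.000) = 1.000.
Check: 1.000 ⊗ 1.000 = max(0, 1.000) = 1.000 ≤ 1.000.

1.000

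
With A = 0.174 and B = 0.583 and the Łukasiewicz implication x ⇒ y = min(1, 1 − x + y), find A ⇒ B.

1.000

A ⇒ B = min(1, 1 − 0.174 + 0.583) = min(1, 1.409) = 1.000
For comparison, the Gödel implication (1 if x ≤ y else y) would give 1.000.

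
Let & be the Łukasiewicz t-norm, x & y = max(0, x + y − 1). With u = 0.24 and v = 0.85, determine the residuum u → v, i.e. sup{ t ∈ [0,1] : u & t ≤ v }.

The residuum of the Łukasiewicz t-norm gives the supremum: min(1, 1 − 0.24 + 0.85).
1 − 0.24 + 0.85 = 1.61, so t = min(1, 1.61) = 1.00.
Check: 0.24 & 1.00 = max(0, 0.24) = 0.24 ≤ 0.85.

1.00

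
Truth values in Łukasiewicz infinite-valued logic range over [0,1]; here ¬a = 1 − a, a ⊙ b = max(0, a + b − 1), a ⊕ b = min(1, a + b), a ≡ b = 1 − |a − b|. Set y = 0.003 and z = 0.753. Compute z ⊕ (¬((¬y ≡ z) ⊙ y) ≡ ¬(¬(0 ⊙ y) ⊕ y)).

0.753

¬y = 1 − 0.003 = 0.997
¬y ≡ z = 1 − |0.997 − 0.753| = 1 − 0.244 = 0.756
(¬y ≡ z) ⊙ y = max(0, 0.756 + 0.003 − 1) = max(0, -0.241) = 0.000
¬((¬y ≡ z) ⊙ y) = 1 − 0.000 = 1.000
0 ⊙ y = max(0, 0.000 + 0.003 − 1) = max(0, -0.997) = 0.000
¬(0 ⊙ y) = 1 − 0.000 = 1.000
¬(0 ⊙ y) ⊕ y = min(1, 1.000 + 0.003) = min(1, 1.003) = 1.000
¬(¬(0 ⊙ y) ⊕ y) = 1 − 1.000 = 0.000
¬((¬y ≡ z) ⊙ y) ≡ ¬(¬(0 ⊙ y) ⊕ y) = 1 − |1.000 − 0.000| = 1 − 1.000 = 0.000
z ⊕ (¬((¬y ≡ z) ⊙ y) ≡ ¬(¬(0 ⊙ y) ⊕ y)) = min(1, 0.753 + 0.000) = min(1, 0.753) = 0.753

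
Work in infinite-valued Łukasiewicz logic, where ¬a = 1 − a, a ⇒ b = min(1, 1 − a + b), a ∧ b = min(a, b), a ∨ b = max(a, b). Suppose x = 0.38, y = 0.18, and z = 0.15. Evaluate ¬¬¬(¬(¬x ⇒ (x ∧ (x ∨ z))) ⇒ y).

0.06

¬x = 1 − 0.38 = 0.62
x ∨ z = max(0.38, 0.15) = 0.38
x ∧ (x ∨ z) = min(0.38, 0.38) = 0.38
¬x ⇒ (x ∧ (x ∨ z)) = min(1, 1 − 0.62 + 0.38) = min(1, 0.76) = 0.76
¬(¬x ⇒ (x ∧ (x ∨ z))) = 1 − 0.76 = 0.24
¬(¬x ⇒ (x ∧ (x ∨ z))) ⇒ y = min(1, 1 − 0.24 + 0.18) = min(1, 0.94) = 0.94
¬(¬(¬x ⇒ (x ∧ (x ∨ z))) ⇒ y) = 1 − 0.94 = 0.06
¬¬(¬(¬x ⇒ (x ∧ (x ∨ z))) ⇒ y) = 1 − 0.06 = 0.94
¬¬¬(¬(¬x ⇒ (x ∧ (x ∨ z))) ⇒ y) = 1 − 0.94 = 0.06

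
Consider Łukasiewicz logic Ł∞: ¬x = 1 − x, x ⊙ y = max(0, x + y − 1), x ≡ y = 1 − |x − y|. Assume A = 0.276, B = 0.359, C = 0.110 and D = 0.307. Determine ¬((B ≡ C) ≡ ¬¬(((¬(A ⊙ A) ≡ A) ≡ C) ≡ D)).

0.278

B ≡ C = 1 − |0.359 − 0.110| = 1 − 0.249 = 0.751
A ⊙ A = max(0, 0.276 + 0.276 − 1) = max(0, -0.448) = 0.000
¬(A ⊙ A) = 1 − 0.000 = 1.000
¬(A ⊙ A) ≡ A = 1 − |1.000 − 0.276| = 1 − 0.724 = 0.276
(¬(A ⊙ A) ≡ A) ≡ C = 1 − |0.276 − 0.110| = 1 − 0.166 = 0.834
((¬(A ⊙ A) ≡ A) ≡ C) ≡ D = 1 − |0.834 − 0.307| = 1 − 0.527 = 0.473
¬(((¬(A ⊙ A) ≡ A) ≡ C) ≡ D) = 1 − 0.473 = 0.527
¬¬(((¬(A ⊙ A) ≡ A) ≡ C) ≡ D) = 1 − 0.527 = 0.473
(B ≡ C) ≡ ¬¬(((¬(A ⊙ A) ≡ A) ≡ C) ≡ D) = 1 − |0.751 − 0.473| = 1 − 0.278 = 0.722
¬((B ≡ C) ≡ ¬¬(((¬(A ⊙ A) ≡ A) ≡ C) ≡ D)) = 1 − 0.722 = 0.278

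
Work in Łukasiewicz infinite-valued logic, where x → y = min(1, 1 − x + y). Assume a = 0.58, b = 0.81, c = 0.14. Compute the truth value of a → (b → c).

b → c = min(1, 1 − 0.81 + 0.14) = min(1, 0.33) = 0.33
a → (b → c) = min(1, 1 − 0.58 + 0.33) = min(1, 0.75) = 0.75

0.75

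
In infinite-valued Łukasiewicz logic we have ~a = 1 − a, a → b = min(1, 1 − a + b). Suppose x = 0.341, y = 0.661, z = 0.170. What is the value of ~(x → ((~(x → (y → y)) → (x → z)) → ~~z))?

0.171

y → y = min(1, 1 − 0.661 + 0.661) = min(1, 1.000) = 1.000
x → (y → y) = min(1, 1 − 0.341 + 1.000) = min(1, 1.659) = 1.000
~(x → (y → y)) = 1 − 1.000 = 0.000
x → z = min(1, 1 − 0.341 + 0.170) = min(1, 0.829) = 0.829
~(x → (y → y)) → (x → z) = min(1, 1 − 0.000 + 0.829) = min(1, 1.829) = 1.000
~z = 1 − 0.170 = 0.830
~~z = 1 − 0.830 = 0.170
(~(x → (y → y)) → (x → z)) → ~~z = min(1, 1 − 1.000 + 0.170) = min(1, 0.170) = 0.170
x → ((~(x → (y → y)) → (x → z)) → ~~z) = min(1, 1 − 0.341 + 0.170) = min(1, 0.829) = 0.829
~(x → ((~(x → (y → y)) → (x → z)) → ~~z)) = 1 − 0.829 = 0.171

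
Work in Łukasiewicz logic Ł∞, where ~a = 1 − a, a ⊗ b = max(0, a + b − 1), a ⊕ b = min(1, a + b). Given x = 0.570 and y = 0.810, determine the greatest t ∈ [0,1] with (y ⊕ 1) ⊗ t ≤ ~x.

0.430

y ⊕ 1 = min(1, 0.810 + 1.000) = min(1, 1.810) = 1.000
So the left factor is y ⊕ 1 = 1.000.
~x = 1 − 0.570 = 0.430
So the right-hand bound is ~x = 0.430.
The residuum of the Łukasiewicz t-norm gives the supremum: min(1, 1 − 1.000 + 0.430).
1 − 1.000 + 0.430 = 0.430, so t = min(1, 0.430) = 0.430.
Check: 1.000 ⊗ 0.430 = max(0, 0.430) = 0.430 ≤ 0.430.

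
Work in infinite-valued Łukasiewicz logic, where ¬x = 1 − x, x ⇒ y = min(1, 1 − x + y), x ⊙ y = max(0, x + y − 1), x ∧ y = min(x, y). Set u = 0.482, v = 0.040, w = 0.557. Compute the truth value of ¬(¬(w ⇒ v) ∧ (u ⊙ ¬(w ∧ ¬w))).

w ⇒ v = min(1, 1 − 0.557 + 0.040) = min(1, 0.483) = 0.483
¬(w ⇒ v) = 1 − 0.483 = 0.517
¬w = 1 − 0.557 = 0.443
w ∧ ¬w = min(0.557, 0.443) = 0.443
¬(w ∧ ¬w) = 1 − 0.443 = 0.557
u ⊙ ¬(w ∧ ¬w) = max(0, 0.482 + 0.557 − 1) = max(0, 0.039) = 0.039
¬(w ⇒ v) ∧ (u ⊙ ¬(w ∧ ¬w)) = min(0.517, 0.039) = 0.039
¬(¬(w ⇒ v) ∧ (u ⊙ ¬(w ∧ ¬w))) = 1 − 0.039 = 0.961

0.961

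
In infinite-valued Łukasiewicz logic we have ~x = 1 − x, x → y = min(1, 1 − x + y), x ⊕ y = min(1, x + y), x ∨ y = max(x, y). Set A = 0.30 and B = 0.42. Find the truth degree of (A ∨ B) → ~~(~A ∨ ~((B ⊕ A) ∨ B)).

1.00

A ∨ B = max(0.30, 0.42) = 0.42
~A = 1 − 0.30 = 0.70
B ⊕ A = min(1, 0.42 + 0.30) = min(1, 0.72) = 0.72
(B ⊕ A) ∨ B = max(0.72, 0.42) = 0.72
~((B ⊕ A) ∨ B) = 1 − 0.72 = 0.28
~A ∨ ~((B ⊕ A) ∨ B) = max(0.70, 0.28) = 0.70
~(~A ∨ ~((B ⊕ A) ∨ B)) = 1 − 0.70 = 0.30
~~(~A ∨ ~((B ⊕ A) ∨ B)) = 1 − 0.30 = 0.70
(A ∨ B) → ~~(~A ∨ ~((B ⊕ A) ∨ B)) = min(1, 1 − 0.42 + 0.70) = min(1, 1.28) = 1.00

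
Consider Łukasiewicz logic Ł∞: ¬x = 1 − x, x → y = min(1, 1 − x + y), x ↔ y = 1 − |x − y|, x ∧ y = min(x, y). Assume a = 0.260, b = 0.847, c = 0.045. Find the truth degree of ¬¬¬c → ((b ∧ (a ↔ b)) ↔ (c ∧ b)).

¬c = 1 − 0.045 = 0.955
¬¬c = 1 − 0.955 = 0.045
¬¬¬c = 1 − 0.045 = 0.955
a ↔ b = 1 − |0.260 − 0.847| = 1 − 0.587 = 0.413
b ∧ (a ↔ b) = min(0.847, 0.413) = 0.413
c ∧ b = min(0.045, 0.847) = 0.045
(b ∧ (a ↔ b)) ↔ (c ∧ b) = 1 − |0.413 − 0.045| = 1 − 0.368 = 0.632
¬¬¬c → ((b ∧ (a ↔ b)) ↔ (c ∧ b)) = min(1, 1 − 0.955 + 0.632) = min(1, 0.677) = 0.677

0.677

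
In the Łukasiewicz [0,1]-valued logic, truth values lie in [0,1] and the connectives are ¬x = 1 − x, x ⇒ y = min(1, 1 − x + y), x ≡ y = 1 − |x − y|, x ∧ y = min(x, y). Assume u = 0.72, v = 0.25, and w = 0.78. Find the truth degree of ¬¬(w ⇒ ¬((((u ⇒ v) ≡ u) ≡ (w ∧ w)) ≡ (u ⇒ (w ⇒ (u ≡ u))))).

0.25

u ⇒ v = min(1, 1 − 0.72 + 0.25) = min(1, 0.53) = 0.53
(u ⇒ v) ≡ u = 1 − |0.53 − 0.72| = 1 − 0.19 = 0.81
w ∧ w = min(0.78, 0.78) = 0.78
((u ⇒ v) ≡ u) ≡ (w ∧ w) = 1 − |0.81 − 0.78| = 1 − 0.03 = 0.97
u ≡ u = 1 − |0.72 − 0.72| = 1 − 0.00 = 1.00
w ⇒ (u ≡ u) = min(1, 1 − 0.78 + 1.00) = min(1, 1.22) = 1.00
u ⇒ (w ⇒ (u ≡ u)) = min(1, 1 − 0.72 + 1.00) = min(1, 1.28) = 1.00
(((u ⇒ v) ≡ u) ≡ (w ∧ w)) ≡ (u ⇒ (w ⇒ (u ≡ u))) = 1 − |0.97 − 1.00| = 1 − 0.03 = 0.97
¬((((u ⇒ v) ≡ u) ≡ (w ∧ w)) ≡ (u ⇒ (w ⇒ (u ≡ u)))) = 1 − 0.97 = 0.03
w ⇒ ¬((((u ⇒ v) ≡ u) ≡ (w ∧ w)) ≡ (u ⇒ (w ⇒ (u ≡ u)))) = min(1, 1 − 0.78 + 0.03) = min(1, 0.25) = 0.25
¬(w ⇒ ¬((((u ⇒ v) ≡ u) ≡ (w ∧ w)) ≡ (u ⇒ (w ⇒ (u ≡ u))))) = 1 − 0.25 = 0.75
¬¬(w ⇒ ¬((((u ⇒ v) ≡ u) ≡ (w ∧ w)) ≡ (u ⇒ (w ⇒ (u ≡ u))))) = 1 − 0.75 = 0.25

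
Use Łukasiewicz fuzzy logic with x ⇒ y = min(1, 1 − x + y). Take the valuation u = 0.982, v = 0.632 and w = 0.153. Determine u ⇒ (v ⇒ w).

0.539

v ⇒ w = min(1, 1 − 0.632 + 0.153) = min(1, 0.521) = 0.521
u ⇒ (v ⇒ w) = min(1, 1 − 0.982 + 0.521) = min(1, 0.539) = 0.539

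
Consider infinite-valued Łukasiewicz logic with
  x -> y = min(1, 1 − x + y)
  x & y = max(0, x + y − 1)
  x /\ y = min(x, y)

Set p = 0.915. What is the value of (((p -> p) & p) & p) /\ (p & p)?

p -> p = min(1, 1 − 0.915 + 0.915) = min(1, 1.000) = 1.000
(p -> p) & p = max(0, 1.000 + 0.915 − 1) = max(0, 0.915) = 0.915
((p -> p) & p) & p = max(0, 0.915 + 0.915 − 1) = max(0, 0.830) = 0.830
p & p = max(0, 0.915 + 0.915 − 1) = max(0, 0.830) = 0.830
(((p -> p) & p) & p) /\ (p & p) = min(0.830, 0.830) = 0.830

0.830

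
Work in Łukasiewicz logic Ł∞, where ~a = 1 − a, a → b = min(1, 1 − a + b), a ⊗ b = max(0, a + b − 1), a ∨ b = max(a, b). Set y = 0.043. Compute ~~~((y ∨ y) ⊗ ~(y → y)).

1.000

y ∨ y = max(0.043, 0.043) = 0.043
y → y = min(1, 1 − 0.043 + 0.043) = min(1, 1.000) = 1.000
~(y → y) = 1 − 1.000 = 0.000
(y ∨ y) ⊗ ~(y → y) = max(0, 0.043 + 0.000 − 1) = max(0, -0.957) = 0.000
~((y ∨ y) ⊗ ~(y → y)) = 1 − 0.000 = 1.000
~~((y ∨ y) ⊗ ~(y → y)) = 1 − 1.000 = 0.000
~~~((y ∨ y) ⊗ ~(y → y)) = 1 − 0.000 = 1.000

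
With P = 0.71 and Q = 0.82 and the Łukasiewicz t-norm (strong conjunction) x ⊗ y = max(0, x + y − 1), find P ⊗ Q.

P ⊗ Q = max(0, 0.71 + 0.82 − 1) = max(0, 0.53) = 0.53
For comparison, the Gödel (minimum) t-norm min(x, y) would give 0.71.

0.53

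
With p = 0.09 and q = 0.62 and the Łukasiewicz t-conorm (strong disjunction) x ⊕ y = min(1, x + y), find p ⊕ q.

p ⊕ q = min(1, 0.09 + 0.62) = min(1, 0.71) = 0.71
For comparison, the Gödel t-conorm max(x, y) would give 0.62.

0.71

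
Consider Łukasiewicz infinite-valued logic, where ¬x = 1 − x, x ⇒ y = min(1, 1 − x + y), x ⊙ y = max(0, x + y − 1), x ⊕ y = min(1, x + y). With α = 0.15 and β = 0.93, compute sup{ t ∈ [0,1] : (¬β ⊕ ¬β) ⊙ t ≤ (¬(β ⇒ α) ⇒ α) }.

¬β = 1 − 0.93 = 0.07
¬β ⊕ ¬β = min(1, 0.07 + 0.07) = min(1, 0.14) = 0.14
So the left factor is ¬β ⊕ ¬β = 0.14.
β ⇒ α = min(1, 1 − 0.93 + 0.15) = min(1, 0.22) = 0.22
¬(β ⇒ α) = 1 − 0.22 = 0.78
¬(β ⇒ α) ⇒ α = min(1, 1 − 0.78 + 0.15) = min(1, 0.37) = 0.37
So the right-hand bound is ¬(β ⇒ α) ⇒ α = 0.37.
The residuum of the Łukasiewicz t-norm gives the supremum: min(1, 1 − 0.14 + 0.37).
1 − 0.14 + 0.37 = 1.23, so t = min(1, 1.23) = 1.00.
Check: 0.14 ⊙ 1.00 = max(0, 0.14) = 0.14 ≤ 0.37.

1.00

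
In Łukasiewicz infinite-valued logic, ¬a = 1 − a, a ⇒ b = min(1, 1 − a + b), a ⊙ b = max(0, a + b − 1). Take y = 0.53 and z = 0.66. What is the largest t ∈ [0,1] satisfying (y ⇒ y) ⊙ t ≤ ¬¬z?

y ⇒ y = min(1, 1 − 0.53 + 0.53) = min(1, 1.00) = 1.00
So the left factor is y ⇒ y = 1.00.
¬z = 1 − 0.66 = 0.34
¬¬z = 1 − 0.34 = 0.66
So the right-hand bound is ¬¬z = 0.66.
The residuum of the Łukasiewicz t-norm gives the supremum: min(1, 1 − 1.00 + 0.66).
1 − 1.00 + 0.66 = 0.66, so t = min(1, 0.66) = 0.66.
Check: 1.00 ⊙ 0.66 = max(0, 0.66) = 0.66 ≤ 0.66.

0.66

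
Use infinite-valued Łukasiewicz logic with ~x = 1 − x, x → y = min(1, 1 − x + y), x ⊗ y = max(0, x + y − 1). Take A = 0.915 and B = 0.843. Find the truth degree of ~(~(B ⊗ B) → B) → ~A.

1.000

B ⊗ B = max(0, 0.843 + 0.843 − 1) = max(0, 0.686) = 0.686
~(B ⊗ B) = 1 − 0.686 = 0.314
~(B ⊗ B) → B = min(1, 1 − 0.314 + 0.843) = min(1, 1.529) = 1.000
~(~(B ⊗ B) → B) = 1 − 1.000 = 0.000
~A = 1 − 0.915 = 0.085
~(~(B ⊗ B) → B) → ~A = min(1, 1 − 0.000 + 0.085) = min(1, 1.085) = 1.000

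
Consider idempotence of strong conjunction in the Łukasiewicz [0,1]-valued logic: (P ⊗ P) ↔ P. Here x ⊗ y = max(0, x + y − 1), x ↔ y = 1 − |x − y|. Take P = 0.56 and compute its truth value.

0.56

P ⊗ P = max(0, 0.56 + 0.56 − 1) = max(0, 0.12) = 0.12
(P ⊗ P) ↔ P = 1 − |0.12 − 0.56| = 1 − 0.44 = 0.56
(The value 0.56 < 1 shows this instance is not satisfied; fails in Ł∞ since a ⊗ a = max(0, 2a−1) ≠ a in general.)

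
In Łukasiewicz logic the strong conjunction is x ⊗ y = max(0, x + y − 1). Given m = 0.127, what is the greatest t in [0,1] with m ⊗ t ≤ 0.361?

The residuum of the Łukasiewicz t-norm gives the supremum: min(1, 1 − 0.127 + 0.361).
1 − 0.127 + 0.361 = 1.234, so t = min(1, 1.234) = 1.000.
Check: 0.127 ⊗ 1.000 = max(0, 0.127) = 0.127 ≤ 0.361.

1.000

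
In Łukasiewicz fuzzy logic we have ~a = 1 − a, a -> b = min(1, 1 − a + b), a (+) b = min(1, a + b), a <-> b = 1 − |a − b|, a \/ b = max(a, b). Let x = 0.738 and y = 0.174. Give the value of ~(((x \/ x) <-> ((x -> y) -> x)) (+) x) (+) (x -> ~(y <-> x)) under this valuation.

0.826

x \/ x = max(0.738, 0.738) = 0.738
x -> y = min(1, 1 − 0.738 + 0.174) = min(1, 0.436) = 0.436
(x -> y) -> x = min(1, 1 − 0.436 + 0.738) = min(1, 1.302) = 1.000
(x \/ x) <-> ((x -> y) -> x) = 1 − |0.738 − 1.000| = 1 − 0.262 = 0.738
((x \/ x) <-> ((x -> y) -> x)) (+) x = min(1, 0.738 + 0.738) = min(1, 1.476) = 1.000
~(((x \/ x) <-> ((x -> y) -> x)) (+) x) = 1 − 1.000 = 0.000
y <-> x = 1 − |0.174 − 0.738| = 1 − 0.564 = 0.436
~(y <-> x) = 1 − 0.436 = 0.564
x -> ~(y <-> x) = min(1, 1 − 0.738 + 0.564) = min(1, 0.826) = 0.826
~(((x \/ x) <-> ((x -> y) -> x)) (+) x) (+) (x -> ~(y <-> x)) = min(1, 0.000 + 0.826) = min(1, 0.826) = 0.826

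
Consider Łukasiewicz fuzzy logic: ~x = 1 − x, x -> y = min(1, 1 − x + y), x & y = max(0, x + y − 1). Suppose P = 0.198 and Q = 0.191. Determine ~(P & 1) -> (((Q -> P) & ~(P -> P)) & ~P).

0.198

P & 1 = max(0, 0.198 + 1.000 − 1) = max(0, 0.198) = 0.198
~(P & 1) = 1 − 0.198 = 0.802
Q -> P = min(1, 1 − 0.191 + 0.198) = min(1, 1.007) = 1.000
P -> P = min(1, 1 − 0.198 + 0.198) = min(1, 1.000) = 1.000
~(P -> P) = 1 − 1.000 = 0.000
(Q -> P) & ~(P -> P) = max(0, 1.000 + 0.000 − 1) = max(0, 0.000) = 0.000
~P = 1 − 0.198 = 0.802
((Q -> P) & ~(P -> P)) & ~P = max(0, 0.000 + 0.802 − 1) = max(0, -0.198) = 0.000
~(P & 1) -> (((Q -> P) & ~(P -> P)) & ~P) = min(1, 1 − 0.802 + 0.000) = min(1, 0.198) = 0.198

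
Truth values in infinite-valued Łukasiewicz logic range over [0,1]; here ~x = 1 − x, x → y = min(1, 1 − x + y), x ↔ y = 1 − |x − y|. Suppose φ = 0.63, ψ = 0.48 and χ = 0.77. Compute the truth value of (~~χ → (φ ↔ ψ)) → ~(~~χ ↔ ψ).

~χ = 1 − 0.77 = 0.23
~~χ = 1 − 0.23 = 0.77
φ ↔ ψ = 1 − |0.63 − 0.48| = 1 − 0.15 = 0.85
~~χ → (φ ↔ ψ) = min(1, 1 − 0.77 + 0.85) = min(1, 1.08) = 1.00
~~χ ↔ ψ = 1 − |0.77 − 0.48| = 1 − 0.29 = 0.71
~(~~χ ↔ ψ) = 1 − 0.71 = 0.29
(~~χ → (φ ↔ ψ)) → ~(~~χ ↔ ψ) = min(1, 1 − 1.00 + 0.29) = min(1, 0.29) = 0.29

0.29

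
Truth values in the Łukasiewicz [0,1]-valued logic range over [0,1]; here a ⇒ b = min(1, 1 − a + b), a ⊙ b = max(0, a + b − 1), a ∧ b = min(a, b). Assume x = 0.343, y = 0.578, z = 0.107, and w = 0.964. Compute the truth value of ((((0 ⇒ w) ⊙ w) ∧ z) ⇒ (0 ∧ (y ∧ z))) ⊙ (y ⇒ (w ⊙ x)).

0 ⇒ w = min(1, 1 − 0.000 + 0.964) = min(1, 1.964) = 1.000
(0 ⇒ w) ⊙ w = max(0, 1.000 + 0.964 − 1) = max(0, 0.964) = 0.964
((0 ⇒ w) ⊙ w) ∧ z = min(0.964, 0.107) = 0.107
y ∧ z = min(0.578, 0.107) = 0.107
0 ∧ (y ∧ z) = min(0.000, 0.107) = 0.000
(((0 ⇒ w) ⊙ w) ∧ z) ⇒ (0 ∧ (y ∧ z)) = min(1, 1 − 0.107 + 0.000) = min(1, 0.893) = 0.893
w ⊙ x = max(0, 0.964 + 0.343 − 1) = max(0, 0.307) = 0.307
y ⇒ (w ⊙ x) = min(1, 1 − 0.578 + 0.307) = min(1, 0.729) = 0.729
((((0 ⇒ w) ⊙ w) ∧ z) ⇒ (0 ∧ (y ∧ z))) ⊙ (y ⇒ (w ⊙ x)) = max(0, 0.893 + 0.729 − 1) = max(0, 0.622) = 0.622

0.622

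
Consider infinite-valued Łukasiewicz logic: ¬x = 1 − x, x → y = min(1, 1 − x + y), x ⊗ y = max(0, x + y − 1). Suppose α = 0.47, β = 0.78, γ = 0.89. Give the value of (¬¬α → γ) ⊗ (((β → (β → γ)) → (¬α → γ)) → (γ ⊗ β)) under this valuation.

¬α = 1 − 0.47 = 0.53
¬¬α = 1 − 0.53 = 0.47
¬¬α → γ = min(1, 1 − 0.47 + 0.89) = min(1, 1.42) = 1.00
β → γ = min(1, 1 − 0.78 + 0.89) = min(1, 1.11) = 1.00
β → (β → γ) = min(1, 1 − 0.78 + 1.00) = min(1, 1.22) = 1.00
¬α → γ = min(1, 1 − 0.53 + 0.89) = min(1, 1.36) = 1.00
(β → (β → γ)) → (¬α → γ) = min(1, 1 − 1.00 + 1.00) = min(1, 1.00) = 1.00
γ ⊗ β = max(0, 0.89 + 0.78 − 1) = max(0, 0.67) = 0.67
((β → (β → γ)) → (¬α → γ)) → (γ ⊗ β) = min(1, 1 − 1.00 + 0.67) = min(1, 0.67) = 0.67
(¬¬α → γ) ⊗ (((β → (β → γ)) → (¬α → γ)) → (γ ⊗ β)) = max(0, 1.00 + 0.67 − 1) = max(0, 0.67) = 0.67

0.67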